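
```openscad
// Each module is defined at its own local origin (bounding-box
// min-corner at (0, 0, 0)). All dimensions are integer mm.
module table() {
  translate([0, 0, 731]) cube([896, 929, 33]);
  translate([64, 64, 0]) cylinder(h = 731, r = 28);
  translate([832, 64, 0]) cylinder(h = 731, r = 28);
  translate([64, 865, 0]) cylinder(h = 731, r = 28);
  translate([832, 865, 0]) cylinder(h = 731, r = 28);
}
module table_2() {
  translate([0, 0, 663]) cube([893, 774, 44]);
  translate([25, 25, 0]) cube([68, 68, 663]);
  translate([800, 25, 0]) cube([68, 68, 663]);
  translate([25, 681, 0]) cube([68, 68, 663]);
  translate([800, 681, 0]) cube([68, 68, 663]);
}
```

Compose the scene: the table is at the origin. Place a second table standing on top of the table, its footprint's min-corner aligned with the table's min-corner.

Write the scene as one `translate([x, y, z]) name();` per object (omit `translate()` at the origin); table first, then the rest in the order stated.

table();
translate([0, 0, 764]) table_2();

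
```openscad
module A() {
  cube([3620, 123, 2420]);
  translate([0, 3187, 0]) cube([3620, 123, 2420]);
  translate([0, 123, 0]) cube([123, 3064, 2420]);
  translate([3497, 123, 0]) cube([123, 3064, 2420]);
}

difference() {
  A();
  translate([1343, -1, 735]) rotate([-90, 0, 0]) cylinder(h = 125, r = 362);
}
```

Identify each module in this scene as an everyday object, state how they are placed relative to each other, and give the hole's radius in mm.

A is a house frame. The house frame has a circular hole through its front wall. The hole's radius is 362 mm.

The subtracted cylinder has r = 362 mm.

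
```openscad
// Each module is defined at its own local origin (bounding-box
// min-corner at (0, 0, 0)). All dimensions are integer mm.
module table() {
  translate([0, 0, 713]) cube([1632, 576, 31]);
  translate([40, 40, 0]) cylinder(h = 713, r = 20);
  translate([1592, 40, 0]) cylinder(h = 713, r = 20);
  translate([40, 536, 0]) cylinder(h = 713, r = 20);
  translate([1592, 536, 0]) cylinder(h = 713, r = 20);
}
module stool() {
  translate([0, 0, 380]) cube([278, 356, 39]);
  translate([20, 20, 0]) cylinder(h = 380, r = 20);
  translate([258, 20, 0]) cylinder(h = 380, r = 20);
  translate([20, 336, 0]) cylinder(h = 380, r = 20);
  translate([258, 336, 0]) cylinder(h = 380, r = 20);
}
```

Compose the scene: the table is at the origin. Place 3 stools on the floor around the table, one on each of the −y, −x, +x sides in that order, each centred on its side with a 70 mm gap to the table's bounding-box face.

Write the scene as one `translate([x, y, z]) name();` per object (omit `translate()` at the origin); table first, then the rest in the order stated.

table();
translate([677, -426, 0]) stool();
translate([-348, 110, 0]) stool();
translate([1702, 110, 0]) stool();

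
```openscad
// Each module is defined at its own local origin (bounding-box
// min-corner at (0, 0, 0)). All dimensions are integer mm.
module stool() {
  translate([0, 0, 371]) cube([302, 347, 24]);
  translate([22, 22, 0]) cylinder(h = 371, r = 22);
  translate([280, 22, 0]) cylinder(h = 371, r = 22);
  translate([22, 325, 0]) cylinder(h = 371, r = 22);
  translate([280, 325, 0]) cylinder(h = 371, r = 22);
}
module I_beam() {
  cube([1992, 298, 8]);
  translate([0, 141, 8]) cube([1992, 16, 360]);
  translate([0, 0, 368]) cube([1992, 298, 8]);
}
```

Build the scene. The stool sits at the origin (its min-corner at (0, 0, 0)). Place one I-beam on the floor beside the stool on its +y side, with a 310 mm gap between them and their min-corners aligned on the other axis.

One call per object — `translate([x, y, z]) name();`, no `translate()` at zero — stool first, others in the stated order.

stool();
translate([0, 657, 0]) I_beam();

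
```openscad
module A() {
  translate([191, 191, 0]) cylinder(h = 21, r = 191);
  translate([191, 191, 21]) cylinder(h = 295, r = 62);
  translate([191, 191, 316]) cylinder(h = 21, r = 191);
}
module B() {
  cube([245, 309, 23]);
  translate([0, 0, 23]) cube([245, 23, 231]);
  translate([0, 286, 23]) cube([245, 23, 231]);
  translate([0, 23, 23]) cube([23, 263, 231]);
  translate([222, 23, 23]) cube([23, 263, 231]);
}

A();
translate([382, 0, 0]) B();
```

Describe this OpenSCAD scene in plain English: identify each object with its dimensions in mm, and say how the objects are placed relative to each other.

A is a spool: two coaxial disc flanges of radius 191 mm and thickness 21 mm, joined by a core cylinder of radius 62 mm and height 295 mm. The lower flange rests on z = 0 and the three cylinders share a vertical axis.

B is an open-topped rectangular box: outside dimensions 245×309×254 mm, with a uniform wall and base thickness of 23 mm. The base is a full 245×309 slab on the floor; four walls sit on top of the base. The front and back walls (the −y and +y sides) span the full width; the two side walls fit between them.

The open box is against the spool's +x side, with their −y faces flush.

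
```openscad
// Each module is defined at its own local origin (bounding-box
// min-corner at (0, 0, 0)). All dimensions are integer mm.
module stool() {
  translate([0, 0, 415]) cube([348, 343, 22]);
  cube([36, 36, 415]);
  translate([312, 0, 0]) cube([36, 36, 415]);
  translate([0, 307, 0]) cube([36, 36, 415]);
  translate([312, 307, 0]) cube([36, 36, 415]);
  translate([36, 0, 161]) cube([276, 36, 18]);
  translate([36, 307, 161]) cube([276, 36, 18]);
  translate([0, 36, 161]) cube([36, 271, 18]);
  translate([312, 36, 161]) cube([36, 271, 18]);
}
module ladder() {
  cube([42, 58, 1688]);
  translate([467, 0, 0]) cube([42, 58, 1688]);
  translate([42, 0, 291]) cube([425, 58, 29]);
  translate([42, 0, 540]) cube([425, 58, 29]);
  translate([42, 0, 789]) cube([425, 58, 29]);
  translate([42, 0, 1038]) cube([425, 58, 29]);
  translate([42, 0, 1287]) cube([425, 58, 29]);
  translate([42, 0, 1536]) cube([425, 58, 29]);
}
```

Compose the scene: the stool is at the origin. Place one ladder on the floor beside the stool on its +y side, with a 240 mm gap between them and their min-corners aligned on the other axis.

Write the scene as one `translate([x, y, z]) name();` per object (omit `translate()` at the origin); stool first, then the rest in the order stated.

stool();
translate([0, 583, 0]) ladder();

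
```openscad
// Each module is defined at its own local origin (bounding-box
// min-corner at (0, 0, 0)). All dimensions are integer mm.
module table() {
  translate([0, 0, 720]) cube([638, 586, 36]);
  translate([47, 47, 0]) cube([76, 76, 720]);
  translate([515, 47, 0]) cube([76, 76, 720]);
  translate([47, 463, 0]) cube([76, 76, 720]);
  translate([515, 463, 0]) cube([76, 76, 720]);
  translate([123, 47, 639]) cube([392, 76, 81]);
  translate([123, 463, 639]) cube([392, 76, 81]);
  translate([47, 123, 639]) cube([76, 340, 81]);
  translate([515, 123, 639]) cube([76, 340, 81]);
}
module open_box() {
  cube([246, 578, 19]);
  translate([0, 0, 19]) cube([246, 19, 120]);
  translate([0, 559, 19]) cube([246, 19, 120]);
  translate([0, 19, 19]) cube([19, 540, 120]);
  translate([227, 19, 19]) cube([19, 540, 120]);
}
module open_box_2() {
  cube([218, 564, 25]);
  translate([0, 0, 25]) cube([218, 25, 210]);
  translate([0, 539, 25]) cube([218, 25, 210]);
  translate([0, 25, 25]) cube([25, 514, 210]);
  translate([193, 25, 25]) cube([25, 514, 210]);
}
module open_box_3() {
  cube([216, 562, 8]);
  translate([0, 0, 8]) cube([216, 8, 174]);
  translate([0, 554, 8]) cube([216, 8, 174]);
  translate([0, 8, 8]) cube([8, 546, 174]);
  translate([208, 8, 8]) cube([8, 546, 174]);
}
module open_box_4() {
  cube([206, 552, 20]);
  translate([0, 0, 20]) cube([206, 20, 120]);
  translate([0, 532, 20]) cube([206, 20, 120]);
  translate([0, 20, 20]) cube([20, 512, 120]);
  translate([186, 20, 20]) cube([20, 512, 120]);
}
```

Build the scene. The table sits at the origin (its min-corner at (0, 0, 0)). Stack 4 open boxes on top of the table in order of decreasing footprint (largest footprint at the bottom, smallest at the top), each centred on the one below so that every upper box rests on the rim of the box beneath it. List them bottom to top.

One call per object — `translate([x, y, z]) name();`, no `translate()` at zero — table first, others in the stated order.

table();
translate([196, 4, 756]) open_box();
translate([210, 11, 895]) open_box_2();
translate([211, 12, 1130]) open_box_3();
translate([216, 17, 1312]) open_box_4();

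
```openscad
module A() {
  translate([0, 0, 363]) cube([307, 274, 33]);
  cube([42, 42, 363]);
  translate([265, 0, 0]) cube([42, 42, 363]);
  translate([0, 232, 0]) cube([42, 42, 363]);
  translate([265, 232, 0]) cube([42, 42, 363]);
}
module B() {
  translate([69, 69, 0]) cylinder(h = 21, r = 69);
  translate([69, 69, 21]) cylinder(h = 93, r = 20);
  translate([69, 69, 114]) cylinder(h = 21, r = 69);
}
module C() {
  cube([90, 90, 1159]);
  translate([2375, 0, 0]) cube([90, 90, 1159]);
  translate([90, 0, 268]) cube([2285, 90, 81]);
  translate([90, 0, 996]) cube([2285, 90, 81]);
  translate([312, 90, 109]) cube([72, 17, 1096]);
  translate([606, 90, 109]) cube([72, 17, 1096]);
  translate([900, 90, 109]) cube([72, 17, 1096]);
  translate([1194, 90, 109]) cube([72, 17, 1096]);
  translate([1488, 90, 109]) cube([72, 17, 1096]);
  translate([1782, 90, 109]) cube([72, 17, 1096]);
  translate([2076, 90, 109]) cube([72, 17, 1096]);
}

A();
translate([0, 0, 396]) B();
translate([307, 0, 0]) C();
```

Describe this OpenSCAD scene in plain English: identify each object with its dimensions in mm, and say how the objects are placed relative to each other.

A is a four-legged stool. The seat is a 307×274×33 mm slab whose top surface is at z = 396 mm; four square legs, each 42×42 mm in cross-section, run from the floor (z = 0) to the underside of the seat, each flush with a corner of the seat.

B is a spool: two coaxial disc flanges of radius 69 mm and thickness 21 mm, joined by a core cylinder of radius 20 mm and height 93 mm. The lower flange rests on z = 0 and the three cylinders share a vertical axis.

C is a fence section. Two 90×90 mm posts, 1159 mm tall, stand on the floor with a clear span of 2285 mm between their inner faces. Two horizontal rails of 90×81 mm section span the gap between the posts with their undersides at z = 268 mm and z = 996 mm, flush with the posts' −y face. 7 pickets, each 72 mm wide, 17 mm thick and 1096 mm tall, are fixed to the +y face of the rails with their bottoms at z = 109 mm, evenly spaced across the span with equal gaps (rounded down to the nearest mm) at the −x end and between each pair — any rounding remainder accumulates at the +x end.

The spool is on top of the stool. The fence section is against the stool's +x side, with their −y faces flush.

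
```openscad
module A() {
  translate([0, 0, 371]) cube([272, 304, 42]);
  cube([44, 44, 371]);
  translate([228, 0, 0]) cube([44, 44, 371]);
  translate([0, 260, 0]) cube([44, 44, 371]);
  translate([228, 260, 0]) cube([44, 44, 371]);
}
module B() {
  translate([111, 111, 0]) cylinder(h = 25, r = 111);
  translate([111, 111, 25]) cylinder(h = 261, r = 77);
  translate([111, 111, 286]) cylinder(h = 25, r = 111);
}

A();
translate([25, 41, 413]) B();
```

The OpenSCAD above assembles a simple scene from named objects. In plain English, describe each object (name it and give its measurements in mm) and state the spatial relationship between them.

A is a simple wooden stool: a rectangular seat 272 mm (x) by 304 mm (y), 42 mm thick, top face at z = 413 mm, on four square legs, each 44×44 mm in cross-section. The legs rest on z = 0, each flush with a corner of the seat.

B is a spool: two coaxial disc flanges of radius 111 mm and thickness 25 mm, joined by a core cylinder of radius 77 mm and height 261 mm. The lower flange rests on z = 0 and the three cylinders share a vertical axis.

The spool is on top of the stool, centred.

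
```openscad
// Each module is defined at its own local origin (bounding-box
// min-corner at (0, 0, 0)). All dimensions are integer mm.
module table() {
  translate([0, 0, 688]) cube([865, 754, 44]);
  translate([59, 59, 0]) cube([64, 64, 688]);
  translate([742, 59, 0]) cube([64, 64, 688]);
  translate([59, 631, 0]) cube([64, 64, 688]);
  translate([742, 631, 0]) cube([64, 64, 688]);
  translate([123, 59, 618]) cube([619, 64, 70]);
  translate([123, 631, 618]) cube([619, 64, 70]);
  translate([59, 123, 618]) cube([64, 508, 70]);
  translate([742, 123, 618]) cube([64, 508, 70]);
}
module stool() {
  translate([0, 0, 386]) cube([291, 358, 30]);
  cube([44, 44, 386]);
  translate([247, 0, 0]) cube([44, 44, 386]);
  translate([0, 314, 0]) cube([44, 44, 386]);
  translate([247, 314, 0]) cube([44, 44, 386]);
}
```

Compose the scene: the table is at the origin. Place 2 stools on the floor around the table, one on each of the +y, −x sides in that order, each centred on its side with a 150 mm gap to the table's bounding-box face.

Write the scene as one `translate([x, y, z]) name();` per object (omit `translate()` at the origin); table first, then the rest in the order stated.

table();
translate([287, 904, 0]) stool();
translate([-441, 198, 0]) stool();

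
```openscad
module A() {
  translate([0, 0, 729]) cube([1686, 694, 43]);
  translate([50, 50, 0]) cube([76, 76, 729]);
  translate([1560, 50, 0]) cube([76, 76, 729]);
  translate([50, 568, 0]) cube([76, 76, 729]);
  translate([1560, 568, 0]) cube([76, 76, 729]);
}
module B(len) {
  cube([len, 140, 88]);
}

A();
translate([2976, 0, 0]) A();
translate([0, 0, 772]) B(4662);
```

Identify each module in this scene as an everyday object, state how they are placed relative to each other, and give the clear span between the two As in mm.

A is a table. B is a beam. A beam spans the tops of two tables. The clear span between the two tables is 1290 mm.

Second table starts at x = 2976; first ends at x = 1686; clear span = 2976 − 1686 = 1290 mm.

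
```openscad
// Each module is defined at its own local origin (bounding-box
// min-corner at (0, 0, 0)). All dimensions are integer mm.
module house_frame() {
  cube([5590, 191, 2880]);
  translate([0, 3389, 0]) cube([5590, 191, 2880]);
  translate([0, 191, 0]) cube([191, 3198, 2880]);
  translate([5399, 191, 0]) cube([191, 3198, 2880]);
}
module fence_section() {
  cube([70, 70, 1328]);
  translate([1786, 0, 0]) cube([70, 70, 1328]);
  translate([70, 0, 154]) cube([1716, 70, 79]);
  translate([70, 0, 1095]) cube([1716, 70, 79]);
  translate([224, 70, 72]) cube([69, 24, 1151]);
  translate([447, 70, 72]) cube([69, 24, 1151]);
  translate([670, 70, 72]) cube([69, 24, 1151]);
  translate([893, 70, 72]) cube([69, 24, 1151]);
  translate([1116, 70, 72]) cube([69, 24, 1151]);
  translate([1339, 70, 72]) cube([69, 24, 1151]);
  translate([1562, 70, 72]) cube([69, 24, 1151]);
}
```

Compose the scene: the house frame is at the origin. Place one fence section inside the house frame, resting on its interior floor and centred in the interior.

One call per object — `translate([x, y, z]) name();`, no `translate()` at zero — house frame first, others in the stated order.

house_frame();
translate([1867, 1743, 0]) fence_section();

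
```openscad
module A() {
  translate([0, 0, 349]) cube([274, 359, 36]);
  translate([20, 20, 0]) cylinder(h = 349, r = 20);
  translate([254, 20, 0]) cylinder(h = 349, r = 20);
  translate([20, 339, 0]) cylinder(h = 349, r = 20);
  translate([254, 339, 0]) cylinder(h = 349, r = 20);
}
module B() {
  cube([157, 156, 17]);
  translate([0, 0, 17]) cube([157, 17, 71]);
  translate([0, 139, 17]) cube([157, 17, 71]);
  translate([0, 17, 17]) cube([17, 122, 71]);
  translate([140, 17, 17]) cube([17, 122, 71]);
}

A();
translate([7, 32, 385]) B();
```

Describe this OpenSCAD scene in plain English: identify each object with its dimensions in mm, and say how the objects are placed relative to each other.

A is a four-legged stool. The seat is 274×359 mm, 36 mm thick, top at z = 385 mm. It stands on four round legs, each 40 mm in diameter, from z = 0 to the seat underside, each leg's axis is inset half a diameter from the nearest pair of seat edges (so the leg's bounding box is flush with the corner).

B is an open-topped rectangular box: outside dimensions 157×156×88 mm, with a uniform wall and base thickness of 17 mm. The base is a full 157×156 slab on the floor; four walls sit on top of the base. The front and back walls (the −y and +y sides) span the full width; the two side walls fit between them.

The open box is on top of the stool.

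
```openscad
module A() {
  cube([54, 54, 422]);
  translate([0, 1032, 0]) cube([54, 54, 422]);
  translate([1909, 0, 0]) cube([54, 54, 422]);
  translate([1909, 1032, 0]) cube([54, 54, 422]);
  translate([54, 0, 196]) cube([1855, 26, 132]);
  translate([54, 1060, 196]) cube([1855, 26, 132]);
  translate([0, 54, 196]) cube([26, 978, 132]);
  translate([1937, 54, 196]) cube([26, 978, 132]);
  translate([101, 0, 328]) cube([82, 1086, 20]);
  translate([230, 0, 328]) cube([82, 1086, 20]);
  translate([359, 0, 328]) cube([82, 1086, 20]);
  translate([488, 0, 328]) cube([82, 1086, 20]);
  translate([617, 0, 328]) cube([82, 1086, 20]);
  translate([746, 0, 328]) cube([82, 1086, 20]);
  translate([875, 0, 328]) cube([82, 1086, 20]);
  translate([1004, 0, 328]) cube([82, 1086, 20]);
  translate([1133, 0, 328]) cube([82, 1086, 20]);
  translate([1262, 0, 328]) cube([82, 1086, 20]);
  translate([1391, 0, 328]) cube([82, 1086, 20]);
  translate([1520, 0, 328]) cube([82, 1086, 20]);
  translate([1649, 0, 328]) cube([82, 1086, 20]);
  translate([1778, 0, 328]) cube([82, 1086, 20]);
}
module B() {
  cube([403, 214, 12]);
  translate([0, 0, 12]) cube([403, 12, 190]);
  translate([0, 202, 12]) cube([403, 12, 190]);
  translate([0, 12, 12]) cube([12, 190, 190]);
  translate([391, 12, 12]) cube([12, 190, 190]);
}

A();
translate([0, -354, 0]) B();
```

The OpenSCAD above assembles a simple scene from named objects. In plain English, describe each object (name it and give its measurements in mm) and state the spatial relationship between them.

A is a bed frame 1963 mm long (x) by 1086 mm wide (y). Four 54×54 mm corner posts, 422 mm tall, at the corners of the footprint. Four rails of 26 mm thickness and 132 mm height run between adjacent posts with their undersides at z = 196 mm, their outer faces flush with the outside of the frame (the two x-running rails run between the posts' inner faces; the two y-running rails run between the posts' inner faces). 14 slats, each 82 mm wide (x) and 20 mm thick, lie across the top of the two x-running rails, running the full 1086 mm width of the frame in y; the slats are evenly spaced along x between the inner faces of the end posts with equal gaps (rounded down to the nearest mm) at the −x end and between each pair — any rounding remainder accumulates at the +x end.

B is an open-topped rectangular box: outside dimensions 403×214×202 mm, with a uniform wall and base thickness of 12 mm. The base is a full 403×214 slab on the floor; four walls sit on top of the base. The front and back walls (the −y and +y sides) span the full width; the two side walls fit between them.

The open box is on the floor beside the bed frame on its −y side.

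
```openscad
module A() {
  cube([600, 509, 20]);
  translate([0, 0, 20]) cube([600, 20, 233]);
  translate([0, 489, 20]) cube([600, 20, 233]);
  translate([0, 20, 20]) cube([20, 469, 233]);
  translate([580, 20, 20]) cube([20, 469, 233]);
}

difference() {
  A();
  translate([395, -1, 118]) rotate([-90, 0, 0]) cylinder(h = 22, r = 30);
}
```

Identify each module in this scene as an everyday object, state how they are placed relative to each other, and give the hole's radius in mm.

The subtracted cylinder has r = 30 mm.

A is an open box. The open box has a circular hole through its front wall. The hole's radius is 30 mm.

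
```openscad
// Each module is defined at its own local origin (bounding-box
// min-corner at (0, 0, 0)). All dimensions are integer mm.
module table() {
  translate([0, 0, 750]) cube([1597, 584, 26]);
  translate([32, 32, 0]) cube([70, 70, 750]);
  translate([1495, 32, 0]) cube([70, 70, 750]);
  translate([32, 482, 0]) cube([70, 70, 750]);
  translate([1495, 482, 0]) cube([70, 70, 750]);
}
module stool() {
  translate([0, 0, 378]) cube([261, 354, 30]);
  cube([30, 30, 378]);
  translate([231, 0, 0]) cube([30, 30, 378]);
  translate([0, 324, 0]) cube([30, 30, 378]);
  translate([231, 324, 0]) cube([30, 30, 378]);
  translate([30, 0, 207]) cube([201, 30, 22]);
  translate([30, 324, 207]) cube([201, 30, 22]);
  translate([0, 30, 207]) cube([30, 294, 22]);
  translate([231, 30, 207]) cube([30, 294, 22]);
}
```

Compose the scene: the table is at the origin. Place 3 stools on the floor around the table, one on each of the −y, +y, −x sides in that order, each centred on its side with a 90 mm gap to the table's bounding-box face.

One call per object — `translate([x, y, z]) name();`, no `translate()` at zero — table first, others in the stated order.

table();
translate([668, -444, 0]) stool();
translate([668, 674, 0]) stool();
translate([-351, 115, 0]) stool();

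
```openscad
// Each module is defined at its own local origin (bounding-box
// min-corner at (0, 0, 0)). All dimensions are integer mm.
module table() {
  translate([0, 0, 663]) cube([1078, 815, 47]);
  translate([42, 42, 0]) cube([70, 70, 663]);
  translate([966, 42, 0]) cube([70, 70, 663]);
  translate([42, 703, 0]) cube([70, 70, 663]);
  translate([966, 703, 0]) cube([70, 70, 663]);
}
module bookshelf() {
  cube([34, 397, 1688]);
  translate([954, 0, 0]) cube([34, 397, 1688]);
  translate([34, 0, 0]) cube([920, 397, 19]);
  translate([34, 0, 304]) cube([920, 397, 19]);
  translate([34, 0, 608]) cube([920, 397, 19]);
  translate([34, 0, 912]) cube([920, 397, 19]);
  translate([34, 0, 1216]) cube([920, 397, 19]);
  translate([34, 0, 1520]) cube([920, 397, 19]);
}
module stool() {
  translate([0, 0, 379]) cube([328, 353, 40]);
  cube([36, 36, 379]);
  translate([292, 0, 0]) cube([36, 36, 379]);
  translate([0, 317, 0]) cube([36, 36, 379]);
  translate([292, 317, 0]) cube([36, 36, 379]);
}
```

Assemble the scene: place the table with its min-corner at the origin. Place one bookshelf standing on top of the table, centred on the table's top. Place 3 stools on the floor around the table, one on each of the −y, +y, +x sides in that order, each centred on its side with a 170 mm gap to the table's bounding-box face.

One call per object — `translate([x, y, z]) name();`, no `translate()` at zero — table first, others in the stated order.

table();
translate([45, 209, 710]) bookshelf();
translate([375, -523, 0]) stool();
translate([375, 985, 0]) stool();
translate([1248, 231, 0]) stool();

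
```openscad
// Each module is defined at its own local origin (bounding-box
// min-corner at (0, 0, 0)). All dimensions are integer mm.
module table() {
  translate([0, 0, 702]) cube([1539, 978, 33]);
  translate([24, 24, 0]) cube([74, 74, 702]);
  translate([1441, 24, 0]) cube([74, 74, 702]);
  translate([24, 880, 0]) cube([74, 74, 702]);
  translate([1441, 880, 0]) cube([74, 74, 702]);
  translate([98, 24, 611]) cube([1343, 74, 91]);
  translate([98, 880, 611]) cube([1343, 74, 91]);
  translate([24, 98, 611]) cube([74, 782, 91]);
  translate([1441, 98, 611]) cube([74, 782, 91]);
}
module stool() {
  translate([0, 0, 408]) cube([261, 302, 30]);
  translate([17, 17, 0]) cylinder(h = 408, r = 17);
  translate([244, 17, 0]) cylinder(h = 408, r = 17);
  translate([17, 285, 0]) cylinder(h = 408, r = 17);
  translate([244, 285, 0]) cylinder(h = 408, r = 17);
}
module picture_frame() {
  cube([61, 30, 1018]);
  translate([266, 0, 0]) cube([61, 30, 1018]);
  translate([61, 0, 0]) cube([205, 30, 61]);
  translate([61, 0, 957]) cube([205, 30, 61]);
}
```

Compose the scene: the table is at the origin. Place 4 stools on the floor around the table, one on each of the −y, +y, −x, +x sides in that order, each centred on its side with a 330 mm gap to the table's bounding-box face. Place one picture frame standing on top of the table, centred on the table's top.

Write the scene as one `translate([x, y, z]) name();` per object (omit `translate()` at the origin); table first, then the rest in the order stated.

table();
translate([639, -632, 0]) stool();
translate([639, 1308, 0]) stool();
translate([-591, 338, 0]) stool();
translate([1869, 338, 0]) stool();
translate([606, 474, 735]) picture_frame();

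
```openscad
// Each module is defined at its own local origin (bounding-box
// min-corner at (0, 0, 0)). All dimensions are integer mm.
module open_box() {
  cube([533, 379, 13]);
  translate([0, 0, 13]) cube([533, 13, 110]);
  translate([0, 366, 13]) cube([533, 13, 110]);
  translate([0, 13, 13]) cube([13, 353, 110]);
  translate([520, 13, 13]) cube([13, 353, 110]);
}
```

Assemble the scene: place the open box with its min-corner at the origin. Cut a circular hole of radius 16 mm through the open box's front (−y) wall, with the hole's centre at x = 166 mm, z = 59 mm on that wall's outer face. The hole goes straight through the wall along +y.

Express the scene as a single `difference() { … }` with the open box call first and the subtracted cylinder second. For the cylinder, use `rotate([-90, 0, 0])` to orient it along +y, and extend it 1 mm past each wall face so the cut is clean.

difference() {
  open_box();
  translate([166, -1, 59]) rotate([-90, 0, 0]) cylinder(h = 15, r = 16);
}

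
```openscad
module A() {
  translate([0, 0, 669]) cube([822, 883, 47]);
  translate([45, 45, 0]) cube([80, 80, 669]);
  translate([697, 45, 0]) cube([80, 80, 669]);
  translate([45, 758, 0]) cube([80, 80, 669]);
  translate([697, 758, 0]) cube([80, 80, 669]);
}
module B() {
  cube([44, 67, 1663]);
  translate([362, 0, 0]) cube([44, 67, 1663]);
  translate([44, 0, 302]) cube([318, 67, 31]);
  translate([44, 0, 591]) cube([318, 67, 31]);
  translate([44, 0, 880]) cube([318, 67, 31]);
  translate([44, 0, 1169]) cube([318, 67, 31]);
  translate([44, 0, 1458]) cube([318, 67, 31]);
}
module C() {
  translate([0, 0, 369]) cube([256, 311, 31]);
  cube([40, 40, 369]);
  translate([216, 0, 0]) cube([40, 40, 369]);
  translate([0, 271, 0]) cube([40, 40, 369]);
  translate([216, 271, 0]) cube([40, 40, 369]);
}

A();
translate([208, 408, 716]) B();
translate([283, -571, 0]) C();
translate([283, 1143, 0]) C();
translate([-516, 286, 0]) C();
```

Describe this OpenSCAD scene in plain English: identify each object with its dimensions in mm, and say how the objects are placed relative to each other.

A is a table: top 822 mm (x) × 883 mm (y), 47 mm thick, upper face at z = 716 mm, on four 80×80 mm square legs, each inset 45 mm from the nearest pair of top edges, running from z = 0 to the bottom of the top.

B is a wooden ladder with two side rails of 44×67 mm section and 1663 mm height, set 406 mm apart overall. Between them run 5 rectangular rungs (67 mm deep, 31 mm thick), front faces flush with the rails' −y face. The bottom of the first rung is 302 mm above the floor and each subsequent rung is 289 mm higher than the one below.

C is a four-legged stool. The seat is a 256×311×31 mm slab whose top surface is at z = 400 mm; four square legs, each 40×40 mm in cross-section, run from the floor (z = 0) to the underside of the seat, each flush with a corner of the seat.

The ladder is on top of the table, centred. Three stools sit around the table at the −y, +y, −x sides.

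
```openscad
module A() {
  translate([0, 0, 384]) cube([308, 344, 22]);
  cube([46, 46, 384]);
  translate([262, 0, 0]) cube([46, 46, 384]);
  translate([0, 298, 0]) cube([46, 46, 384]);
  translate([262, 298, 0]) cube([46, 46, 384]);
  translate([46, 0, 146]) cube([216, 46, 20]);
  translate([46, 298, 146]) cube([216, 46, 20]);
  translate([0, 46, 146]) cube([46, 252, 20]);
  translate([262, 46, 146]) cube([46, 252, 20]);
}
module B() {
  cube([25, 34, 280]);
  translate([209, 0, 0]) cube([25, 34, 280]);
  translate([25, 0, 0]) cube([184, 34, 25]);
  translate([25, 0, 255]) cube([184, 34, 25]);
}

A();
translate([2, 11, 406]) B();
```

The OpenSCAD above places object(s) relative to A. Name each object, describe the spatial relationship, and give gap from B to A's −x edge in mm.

A is a stool. B is a picture frame. The picture frame is on top of the stool. The gap from the picture frame to the stool's −x edge is 2 mm.

The picture frame's min-x is at 2; the stool's min-x is 0; gap = 2 mm.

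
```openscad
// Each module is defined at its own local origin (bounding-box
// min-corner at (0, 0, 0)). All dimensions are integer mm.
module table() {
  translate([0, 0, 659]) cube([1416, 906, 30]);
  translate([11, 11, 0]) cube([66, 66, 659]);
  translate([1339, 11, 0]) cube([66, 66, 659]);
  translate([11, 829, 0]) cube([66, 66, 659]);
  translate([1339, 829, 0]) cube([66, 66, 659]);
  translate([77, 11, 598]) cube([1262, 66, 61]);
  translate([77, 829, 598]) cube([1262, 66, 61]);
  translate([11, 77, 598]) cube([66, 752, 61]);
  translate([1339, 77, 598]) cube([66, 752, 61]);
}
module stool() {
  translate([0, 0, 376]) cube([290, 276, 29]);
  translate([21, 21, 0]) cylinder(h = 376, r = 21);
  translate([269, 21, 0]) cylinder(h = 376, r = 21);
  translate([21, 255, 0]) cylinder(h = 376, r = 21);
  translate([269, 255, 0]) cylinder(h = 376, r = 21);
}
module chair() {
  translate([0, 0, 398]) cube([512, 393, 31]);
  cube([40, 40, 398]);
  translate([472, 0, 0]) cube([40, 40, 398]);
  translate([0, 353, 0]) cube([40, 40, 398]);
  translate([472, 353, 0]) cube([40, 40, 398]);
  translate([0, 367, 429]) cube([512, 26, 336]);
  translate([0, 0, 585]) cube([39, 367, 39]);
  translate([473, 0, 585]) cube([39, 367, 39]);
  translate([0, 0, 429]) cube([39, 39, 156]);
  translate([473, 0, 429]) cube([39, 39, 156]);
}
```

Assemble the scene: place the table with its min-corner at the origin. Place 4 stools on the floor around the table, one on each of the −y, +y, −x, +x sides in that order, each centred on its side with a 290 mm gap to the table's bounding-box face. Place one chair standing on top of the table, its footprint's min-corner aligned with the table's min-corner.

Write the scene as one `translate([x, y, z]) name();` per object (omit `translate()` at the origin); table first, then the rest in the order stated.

table();
translate([563, -566, 0]) stool();
translate([563, 1196, 0]) stool();
translate([-580, 315, 0]) stool();
translate([1706, 315, 0]) stool();
translate([0, 0, 689]) chair();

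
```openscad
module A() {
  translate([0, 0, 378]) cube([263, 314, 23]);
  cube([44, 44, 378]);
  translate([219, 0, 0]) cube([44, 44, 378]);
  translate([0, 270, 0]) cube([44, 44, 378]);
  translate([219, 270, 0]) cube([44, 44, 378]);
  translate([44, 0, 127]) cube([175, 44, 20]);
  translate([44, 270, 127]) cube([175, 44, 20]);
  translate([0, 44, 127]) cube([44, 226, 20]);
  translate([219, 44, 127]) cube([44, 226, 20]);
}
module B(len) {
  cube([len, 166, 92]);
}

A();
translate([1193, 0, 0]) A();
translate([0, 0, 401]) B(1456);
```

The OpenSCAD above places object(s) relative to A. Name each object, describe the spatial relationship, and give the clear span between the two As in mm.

A is a stool. B is a beam. A beam spans the tops of two stools. The clear span between the two stools is 930 mm.

Second stool starts at x = 1193; first ends at x = 263; clear span = 1193 − 263 = 930 mm.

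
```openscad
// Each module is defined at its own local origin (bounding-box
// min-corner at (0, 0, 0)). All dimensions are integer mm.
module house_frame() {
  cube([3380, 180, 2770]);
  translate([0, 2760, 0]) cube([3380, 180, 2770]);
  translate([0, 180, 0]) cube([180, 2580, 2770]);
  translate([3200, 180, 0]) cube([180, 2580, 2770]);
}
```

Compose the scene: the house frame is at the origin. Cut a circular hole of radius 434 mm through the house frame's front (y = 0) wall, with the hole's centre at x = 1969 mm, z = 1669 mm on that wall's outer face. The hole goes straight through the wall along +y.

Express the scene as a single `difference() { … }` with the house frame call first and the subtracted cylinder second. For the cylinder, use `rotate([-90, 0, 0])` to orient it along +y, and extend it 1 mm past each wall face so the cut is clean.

difference() {
  house_frame();
  translate([1969, -1, 1669]) rotate([-90, 0, 0]) cylinder(h = 182, r = 434);
}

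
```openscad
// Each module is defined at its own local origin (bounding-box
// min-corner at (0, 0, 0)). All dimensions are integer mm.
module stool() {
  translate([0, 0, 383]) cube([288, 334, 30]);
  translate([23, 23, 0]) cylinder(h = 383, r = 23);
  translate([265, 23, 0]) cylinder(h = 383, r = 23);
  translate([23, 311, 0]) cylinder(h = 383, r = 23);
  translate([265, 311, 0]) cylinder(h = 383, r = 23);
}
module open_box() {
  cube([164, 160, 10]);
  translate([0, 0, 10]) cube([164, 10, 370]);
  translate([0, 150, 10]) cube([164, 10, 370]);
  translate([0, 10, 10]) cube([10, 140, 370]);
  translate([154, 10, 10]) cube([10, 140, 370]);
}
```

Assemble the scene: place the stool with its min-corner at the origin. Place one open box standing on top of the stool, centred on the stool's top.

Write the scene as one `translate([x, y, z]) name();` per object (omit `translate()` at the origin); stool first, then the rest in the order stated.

stool();
translate([62, 87, 413]) open_box();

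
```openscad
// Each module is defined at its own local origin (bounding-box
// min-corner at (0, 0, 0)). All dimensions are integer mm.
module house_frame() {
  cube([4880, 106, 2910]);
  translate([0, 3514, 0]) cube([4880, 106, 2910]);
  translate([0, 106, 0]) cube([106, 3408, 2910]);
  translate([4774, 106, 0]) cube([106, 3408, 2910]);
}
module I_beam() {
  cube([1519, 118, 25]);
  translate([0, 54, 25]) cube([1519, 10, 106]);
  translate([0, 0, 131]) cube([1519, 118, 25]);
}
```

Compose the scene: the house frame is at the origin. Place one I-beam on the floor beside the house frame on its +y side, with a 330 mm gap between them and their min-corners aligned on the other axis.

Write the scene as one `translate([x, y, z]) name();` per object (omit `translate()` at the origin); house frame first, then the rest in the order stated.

house_frame();
translate([0, 3950, 0]) I_beam();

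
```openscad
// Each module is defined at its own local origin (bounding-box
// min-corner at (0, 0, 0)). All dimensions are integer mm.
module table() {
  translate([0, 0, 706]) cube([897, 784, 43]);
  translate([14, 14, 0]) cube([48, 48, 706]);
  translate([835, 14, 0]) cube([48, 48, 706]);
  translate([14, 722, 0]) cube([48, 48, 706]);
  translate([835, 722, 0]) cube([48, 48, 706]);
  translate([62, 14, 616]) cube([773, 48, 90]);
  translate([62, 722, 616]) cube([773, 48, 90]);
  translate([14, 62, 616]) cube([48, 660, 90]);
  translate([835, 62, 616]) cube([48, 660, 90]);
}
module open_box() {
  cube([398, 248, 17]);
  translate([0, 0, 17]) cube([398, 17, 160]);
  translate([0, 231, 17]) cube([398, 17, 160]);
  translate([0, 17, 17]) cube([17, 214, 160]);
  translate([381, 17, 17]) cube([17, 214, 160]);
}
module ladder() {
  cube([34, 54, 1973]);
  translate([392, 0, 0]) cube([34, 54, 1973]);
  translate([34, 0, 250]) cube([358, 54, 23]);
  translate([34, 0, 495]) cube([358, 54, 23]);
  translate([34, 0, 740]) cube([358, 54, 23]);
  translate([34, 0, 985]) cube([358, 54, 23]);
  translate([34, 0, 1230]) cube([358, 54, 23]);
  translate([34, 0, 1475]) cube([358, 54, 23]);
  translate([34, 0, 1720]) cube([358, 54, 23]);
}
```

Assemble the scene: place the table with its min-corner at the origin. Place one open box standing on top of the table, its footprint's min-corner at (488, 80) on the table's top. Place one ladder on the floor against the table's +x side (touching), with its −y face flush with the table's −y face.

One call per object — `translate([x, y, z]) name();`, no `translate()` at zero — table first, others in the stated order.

table();
translate([488, 80, 749]) open_box();
translate([897, 0, 0]) ladder();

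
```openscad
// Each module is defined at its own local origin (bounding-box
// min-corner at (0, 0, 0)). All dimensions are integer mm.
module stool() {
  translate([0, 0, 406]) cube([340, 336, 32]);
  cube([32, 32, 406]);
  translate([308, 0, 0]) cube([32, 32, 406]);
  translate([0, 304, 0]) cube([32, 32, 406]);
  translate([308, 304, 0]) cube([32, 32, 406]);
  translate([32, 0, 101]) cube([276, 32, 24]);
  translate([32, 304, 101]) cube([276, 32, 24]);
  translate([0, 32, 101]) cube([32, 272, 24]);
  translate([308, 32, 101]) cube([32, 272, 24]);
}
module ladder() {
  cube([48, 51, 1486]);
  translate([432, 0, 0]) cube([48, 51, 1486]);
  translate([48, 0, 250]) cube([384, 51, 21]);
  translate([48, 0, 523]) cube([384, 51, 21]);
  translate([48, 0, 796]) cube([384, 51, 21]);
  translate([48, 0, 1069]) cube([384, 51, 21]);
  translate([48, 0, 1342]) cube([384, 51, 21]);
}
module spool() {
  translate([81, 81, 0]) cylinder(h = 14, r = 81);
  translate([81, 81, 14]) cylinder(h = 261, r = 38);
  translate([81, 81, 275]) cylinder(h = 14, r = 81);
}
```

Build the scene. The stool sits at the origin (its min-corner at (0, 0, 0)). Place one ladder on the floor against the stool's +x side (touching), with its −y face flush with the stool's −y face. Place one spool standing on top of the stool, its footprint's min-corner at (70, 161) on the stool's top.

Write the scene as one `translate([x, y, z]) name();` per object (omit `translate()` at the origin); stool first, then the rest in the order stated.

stool();
translate([340, 0, 0]) ladder();
translate([70, 161, 438]) spool();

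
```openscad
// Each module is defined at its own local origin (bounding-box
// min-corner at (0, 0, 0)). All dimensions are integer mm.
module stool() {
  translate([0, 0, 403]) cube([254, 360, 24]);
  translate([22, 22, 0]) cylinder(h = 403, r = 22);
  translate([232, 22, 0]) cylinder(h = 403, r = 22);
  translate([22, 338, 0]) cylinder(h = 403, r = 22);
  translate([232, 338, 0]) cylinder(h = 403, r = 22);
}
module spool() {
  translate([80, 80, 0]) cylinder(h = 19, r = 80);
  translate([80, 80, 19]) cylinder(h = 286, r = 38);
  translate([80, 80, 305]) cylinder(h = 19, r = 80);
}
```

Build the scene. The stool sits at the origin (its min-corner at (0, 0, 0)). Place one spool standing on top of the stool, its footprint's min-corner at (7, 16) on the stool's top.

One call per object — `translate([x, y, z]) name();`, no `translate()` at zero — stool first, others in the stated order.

stool();
translate([7, 16, 427]) spool();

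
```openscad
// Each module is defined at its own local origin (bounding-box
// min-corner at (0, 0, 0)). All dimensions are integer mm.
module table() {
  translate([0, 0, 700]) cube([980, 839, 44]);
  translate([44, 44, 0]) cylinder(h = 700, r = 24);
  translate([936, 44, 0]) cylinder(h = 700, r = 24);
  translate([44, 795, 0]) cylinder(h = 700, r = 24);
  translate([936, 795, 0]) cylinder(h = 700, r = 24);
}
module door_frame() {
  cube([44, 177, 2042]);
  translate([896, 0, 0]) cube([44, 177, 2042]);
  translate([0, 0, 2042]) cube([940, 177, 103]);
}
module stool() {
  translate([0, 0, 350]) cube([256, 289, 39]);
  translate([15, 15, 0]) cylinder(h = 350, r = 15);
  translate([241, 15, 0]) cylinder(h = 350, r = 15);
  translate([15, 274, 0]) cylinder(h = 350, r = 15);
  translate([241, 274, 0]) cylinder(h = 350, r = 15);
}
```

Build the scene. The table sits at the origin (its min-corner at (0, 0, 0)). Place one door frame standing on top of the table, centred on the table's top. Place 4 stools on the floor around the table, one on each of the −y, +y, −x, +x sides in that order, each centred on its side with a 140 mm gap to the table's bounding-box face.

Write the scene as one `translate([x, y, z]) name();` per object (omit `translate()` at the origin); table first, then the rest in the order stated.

table();
translate([20, 331, 744]) door_frame();
translate([362, -429, 0]) stool();
translate([362, 979, 0]) stool();
translate([-396, 275, 0]) stool();
translate([1120, 275, 0]) stool();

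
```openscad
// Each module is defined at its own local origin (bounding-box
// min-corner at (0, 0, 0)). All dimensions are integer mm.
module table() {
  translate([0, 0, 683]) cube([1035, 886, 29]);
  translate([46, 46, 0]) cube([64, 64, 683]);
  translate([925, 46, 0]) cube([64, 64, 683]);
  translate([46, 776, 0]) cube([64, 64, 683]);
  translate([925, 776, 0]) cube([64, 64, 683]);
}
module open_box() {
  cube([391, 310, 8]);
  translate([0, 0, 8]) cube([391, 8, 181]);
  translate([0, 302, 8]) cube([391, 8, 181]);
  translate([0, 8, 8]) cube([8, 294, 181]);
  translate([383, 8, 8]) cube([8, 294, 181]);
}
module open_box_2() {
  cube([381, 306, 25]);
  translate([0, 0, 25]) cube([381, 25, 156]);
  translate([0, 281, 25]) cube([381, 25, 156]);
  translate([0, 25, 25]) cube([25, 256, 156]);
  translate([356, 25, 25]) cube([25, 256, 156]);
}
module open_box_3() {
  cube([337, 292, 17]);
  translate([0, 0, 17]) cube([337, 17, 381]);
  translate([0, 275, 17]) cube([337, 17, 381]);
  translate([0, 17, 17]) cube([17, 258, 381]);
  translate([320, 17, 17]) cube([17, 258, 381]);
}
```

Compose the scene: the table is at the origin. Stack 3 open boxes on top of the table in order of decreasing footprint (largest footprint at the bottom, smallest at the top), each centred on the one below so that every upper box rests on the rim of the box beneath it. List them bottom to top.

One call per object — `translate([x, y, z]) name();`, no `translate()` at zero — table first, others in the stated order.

table();
translate([322, 288, 712]) open_box();
translate([327, 290, 901]) open_box_2();
translate([349, 297, 1082]) open_box_3();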